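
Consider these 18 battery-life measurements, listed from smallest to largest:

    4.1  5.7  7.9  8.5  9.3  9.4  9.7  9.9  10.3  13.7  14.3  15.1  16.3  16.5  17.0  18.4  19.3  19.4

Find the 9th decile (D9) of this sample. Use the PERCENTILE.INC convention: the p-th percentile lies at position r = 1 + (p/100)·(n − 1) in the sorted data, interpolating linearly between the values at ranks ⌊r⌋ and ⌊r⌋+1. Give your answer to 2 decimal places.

18.67

n = 18.
r = 1 + (90/100)·(18 − 1) = 1 + 15.3 = 16.3.
Rank 16 is 18.4 and rank 17 is 19.3.
Interpolate: 18.4 + 0.3·(19.3 − 18.4) = 18.4 + 0.3·0.9 = 18.67.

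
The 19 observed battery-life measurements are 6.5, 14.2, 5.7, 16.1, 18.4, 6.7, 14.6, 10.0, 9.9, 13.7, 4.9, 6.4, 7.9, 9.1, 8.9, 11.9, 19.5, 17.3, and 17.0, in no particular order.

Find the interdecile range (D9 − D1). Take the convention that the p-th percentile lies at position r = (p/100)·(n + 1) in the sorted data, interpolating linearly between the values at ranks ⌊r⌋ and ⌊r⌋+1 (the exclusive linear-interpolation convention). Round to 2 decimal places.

12.70

Sorted: 4.9, 5.7, 6.4, 6.5, 6.7, 7.9, 8.9, 9.1, 9.9, 10.0, 11.9, 13.7, 14.2, 14.6, 16.1, 17.0, 17.3, 18.4, 19.5.
n = 19.
P10: r = 2 (integer) → 5.7.
P90: r = 18 (integer) → 18.4.
Difference: 18.4 − 5.7 = 12.7.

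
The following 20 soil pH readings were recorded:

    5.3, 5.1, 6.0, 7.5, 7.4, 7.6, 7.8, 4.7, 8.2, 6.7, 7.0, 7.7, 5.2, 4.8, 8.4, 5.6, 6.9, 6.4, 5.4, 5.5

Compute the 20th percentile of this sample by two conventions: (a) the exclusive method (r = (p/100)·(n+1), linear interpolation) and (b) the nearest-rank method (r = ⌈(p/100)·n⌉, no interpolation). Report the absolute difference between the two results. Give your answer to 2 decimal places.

0.02

Sorted: 4.7, 4.8, 5.1, 5.2, 5.3, 5.4, 5.5, 5.6, 6.0, 6.4, 6.7, 6.9, 7.0, 7.4, 7.5, 7.6, 7.7, 7.8, 8.2, 8.4.
n = 20.
(a) r = 4.2; between ranks 4 (5.2) and 5 (5.3): 5.22.
(b) the nearest-rank method: rank 4 → 5.2.
|5.22 − 5.2| = 0.02.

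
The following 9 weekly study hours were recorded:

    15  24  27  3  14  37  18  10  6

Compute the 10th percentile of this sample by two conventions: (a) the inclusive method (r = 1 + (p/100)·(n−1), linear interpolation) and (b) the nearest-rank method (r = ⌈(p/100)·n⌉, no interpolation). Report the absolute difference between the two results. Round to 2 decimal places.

2.40

Sorted: 3, 6, 10, 14, 15, 18, 24, 27, 37.
n = 9.
(a) r = 1.8; between ranks 1 (3) and 2 (6): 5.4.
(b) the nearest-rank method: rank 1 → 3.
|5.4 − 3| = 2.4.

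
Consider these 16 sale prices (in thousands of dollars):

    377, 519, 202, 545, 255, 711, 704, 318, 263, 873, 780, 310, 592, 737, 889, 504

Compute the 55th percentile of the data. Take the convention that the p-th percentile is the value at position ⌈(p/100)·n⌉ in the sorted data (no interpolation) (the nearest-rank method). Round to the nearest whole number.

545

Sorted: 202, 255, 263, 310, 318, 377, 504, 519, 545, 592, 704, 711, 737, 780, 873, 889.
n = 16.
Position = ⌈55/100 · 16⌉ = ⌈8.8⌉ = 9.
The value at rank 9 is 545.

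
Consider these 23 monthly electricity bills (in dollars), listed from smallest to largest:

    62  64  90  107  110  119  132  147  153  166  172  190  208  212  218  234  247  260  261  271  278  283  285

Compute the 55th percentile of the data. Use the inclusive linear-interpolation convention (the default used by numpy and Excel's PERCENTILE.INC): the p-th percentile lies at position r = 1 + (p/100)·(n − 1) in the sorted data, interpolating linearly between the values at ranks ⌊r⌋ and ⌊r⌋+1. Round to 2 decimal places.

n = 23.
r = 1 + (55/100)·(23 − 1) = 1 + 12.1 = 13.1.
Rank 13 is 208 and rank 14 is 212.
Interpolate: 208 + 0.1·(212 − 208) = 208 + 0.1·4 = 208.4.

208.40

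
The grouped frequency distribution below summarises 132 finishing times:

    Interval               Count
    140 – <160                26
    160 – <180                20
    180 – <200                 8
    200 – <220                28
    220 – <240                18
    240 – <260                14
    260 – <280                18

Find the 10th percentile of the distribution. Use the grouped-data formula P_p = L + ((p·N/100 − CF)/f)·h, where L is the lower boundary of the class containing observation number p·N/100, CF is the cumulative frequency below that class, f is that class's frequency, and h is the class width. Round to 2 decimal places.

N = 132; target position k = 10/100 · 132 = 13.2.
Cumulative frequencies: 26, 46, 54, 82, 100, 114, 132.
Observation 13.2 falls in the class 140 – <160.
L = 140, CF = 0, f = 26, h = 20.
P10 = 140 + ((13.2 − 0)/26)·20 = 140 + 10.1538 = 150.154.

150.15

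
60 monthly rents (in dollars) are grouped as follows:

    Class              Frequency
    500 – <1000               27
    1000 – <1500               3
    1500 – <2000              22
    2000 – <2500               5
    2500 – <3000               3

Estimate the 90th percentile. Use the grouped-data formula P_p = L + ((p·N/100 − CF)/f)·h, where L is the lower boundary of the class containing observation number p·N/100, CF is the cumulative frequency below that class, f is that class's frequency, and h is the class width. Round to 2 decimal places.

N = 60; target position k = 90/100 · 60 = 54.
Cumulative frequencies: 27, 30, 52, 57, 60.
Observation 54 falls in the class 2000 – <2500.
L = 2000, CF = 52, f = 5, h = 500.
P90 = 2000 + ((54 − 52)/5)·500 = 2000 + 200 = 2200.

2200.00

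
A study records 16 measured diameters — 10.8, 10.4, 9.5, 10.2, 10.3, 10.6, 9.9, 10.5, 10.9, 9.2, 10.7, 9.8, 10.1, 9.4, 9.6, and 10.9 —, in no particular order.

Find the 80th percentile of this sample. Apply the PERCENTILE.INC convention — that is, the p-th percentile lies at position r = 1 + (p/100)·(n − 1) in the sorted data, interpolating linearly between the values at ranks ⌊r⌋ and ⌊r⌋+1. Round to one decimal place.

10.7

Sorted: 9.2, 9.4, 9.5, 9.6, 9.8, 9.9, 10.1, 10.2, 10.3, 10.4, 10.5, 10.6, 10.7, 10.8, 10.9, 10.9.
n = 16.
r = 1 + (80/100)·(16 − 1) = 1 + 12 = 13.
r is an integer, so P80 is the value at rank 13: 10.7.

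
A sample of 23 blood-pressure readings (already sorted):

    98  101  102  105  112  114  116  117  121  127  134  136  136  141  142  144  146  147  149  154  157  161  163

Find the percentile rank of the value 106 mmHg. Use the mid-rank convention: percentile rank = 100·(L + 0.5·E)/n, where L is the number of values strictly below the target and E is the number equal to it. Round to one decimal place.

Count below 106: L = 4; count equal: E = 0; n = 23.
Percentile rank = 100·(4 + 0.5·0)/23 = 100·4/23 = 17.39.

17.4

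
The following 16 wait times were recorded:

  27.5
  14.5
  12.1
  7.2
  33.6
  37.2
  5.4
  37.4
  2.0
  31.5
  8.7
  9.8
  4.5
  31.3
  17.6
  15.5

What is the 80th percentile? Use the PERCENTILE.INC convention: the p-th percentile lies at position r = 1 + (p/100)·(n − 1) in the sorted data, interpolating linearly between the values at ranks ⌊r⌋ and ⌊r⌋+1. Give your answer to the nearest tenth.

31.5

Sorted: 2.0, 4.5, 5.4, 7.2, 8.7, 9.8, 12.1, 14.5, 15.5, 17.6, 27.5, 31.3, 31.5, 33.6, 37.2, 37.4.
n = 16.
r = 1 + (80/100)·(16 − 1) = 1 + 12 = 13.
r is an integer, so P80 is the value at rank 13: 31.5.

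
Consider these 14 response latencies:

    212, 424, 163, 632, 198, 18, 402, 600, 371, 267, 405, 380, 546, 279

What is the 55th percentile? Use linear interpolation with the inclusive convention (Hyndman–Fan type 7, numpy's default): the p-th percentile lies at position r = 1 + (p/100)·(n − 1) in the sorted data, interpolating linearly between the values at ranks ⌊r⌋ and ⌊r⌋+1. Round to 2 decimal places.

Sorted: 18, 163, 198, 212, 267, 279, 371, 380, 402, 405, 424, 546, 600, 632.
n = 14.
r = 1 + (55/100)·(14 − 1) = 1 + 7.15 = 8.15.
Rank 8 is 380 and rank 9 is 402.
Interpolate: 380 + 0.15·(402 − 380) = 380 + 0.15·22 = 383.3.

383.30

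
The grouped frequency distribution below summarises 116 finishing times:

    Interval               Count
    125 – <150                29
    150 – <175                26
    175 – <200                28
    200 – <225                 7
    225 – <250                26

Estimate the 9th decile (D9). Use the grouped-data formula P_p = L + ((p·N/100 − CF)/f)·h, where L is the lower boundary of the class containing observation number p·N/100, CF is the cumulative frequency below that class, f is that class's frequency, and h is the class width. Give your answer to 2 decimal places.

N = 116; target position k = 90/100 · 116 = 104.4.
Cumulative frequencies: 29, 55, 83, 90, 116.
Observation 104.4 falls in the class 225 – <250.
L = 225, CF = 90, f = 26, h = 25.
P90 = 225 + ((104.4 − 90)/26)·25 = 225 + 13.8462 = 238.846.

238.85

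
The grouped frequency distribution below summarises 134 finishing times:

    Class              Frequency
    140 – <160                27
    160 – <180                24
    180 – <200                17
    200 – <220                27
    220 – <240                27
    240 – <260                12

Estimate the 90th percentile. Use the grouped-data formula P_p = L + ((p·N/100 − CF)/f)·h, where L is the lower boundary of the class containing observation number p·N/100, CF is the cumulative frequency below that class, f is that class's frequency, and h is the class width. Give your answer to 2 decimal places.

238.96

N = 134; target position k = 90/100 · 134 = 120.6.
Cumulative frequencies: 27, 51, 68, 95, 122, 134.
Observation 120.6 falls in the class 220 – <240.
L = 220, CF = 95, f = 27, h = 20.
P90 = 220 + ((120.6 − 95)/27)·20 = 220 + 18.963 = 238.963.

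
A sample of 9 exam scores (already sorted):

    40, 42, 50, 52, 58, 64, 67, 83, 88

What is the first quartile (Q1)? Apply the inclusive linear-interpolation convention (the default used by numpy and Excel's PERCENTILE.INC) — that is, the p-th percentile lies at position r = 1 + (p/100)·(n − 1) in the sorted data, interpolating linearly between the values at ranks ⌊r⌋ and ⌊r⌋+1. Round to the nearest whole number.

n = 9.
r = 1 + (25/100)·(9 − 1) = 1 + 2 = 3.
r is an integer, so P25 is the value at rank 3: 50.

50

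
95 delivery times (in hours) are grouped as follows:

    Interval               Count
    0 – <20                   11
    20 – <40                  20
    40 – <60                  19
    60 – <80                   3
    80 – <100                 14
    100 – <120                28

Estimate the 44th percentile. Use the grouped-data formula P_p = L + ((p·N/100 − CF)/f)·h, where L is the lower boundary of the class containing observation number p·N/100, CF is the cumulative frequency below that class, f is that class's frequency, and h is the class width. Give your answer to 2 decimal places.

51.37

N = 95; target position k = 44/100 · 95 = 41.8.
Cumulative frequencies: 11, 31, 50, 53, 67, 95.
Observation 41.8 falls in the class 40 – <60.
L = 40, CF = 31, f = 19, h = 20.
P44 = 40 + ((41.8 − 31)/19)·20 = 40 + 11.3684 = 51.3684.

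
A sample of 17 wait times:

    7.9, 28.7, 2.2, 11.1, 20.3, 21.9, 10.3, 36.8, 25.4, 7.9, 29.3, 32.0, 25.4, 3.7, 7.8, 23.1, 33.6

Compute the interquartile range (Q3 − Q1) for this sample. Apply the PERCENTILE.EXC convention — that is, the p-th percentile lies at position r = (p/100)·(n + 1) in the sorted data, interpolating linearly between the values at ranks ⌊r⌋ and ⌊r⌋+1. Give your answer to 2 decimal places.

Sorted: 2.2, 3.7, 7.8, 7.9, 7.9, 10.3, 11.1, 20.3, 21.9, 23.1, 25.4, 25.4, 28.7, 29.3, 32.0, 33.6, 36.8.
n = 17.
P25: r = 4.5; ranks 4–5 are 7.9, 7.9; interpolating gives 7.9.
P75: r = 13.5; ranks 13–14 are 28.7, 29.3; interpolating gives 29.
Difference: 29 − 7.9 = 21.1.

21.10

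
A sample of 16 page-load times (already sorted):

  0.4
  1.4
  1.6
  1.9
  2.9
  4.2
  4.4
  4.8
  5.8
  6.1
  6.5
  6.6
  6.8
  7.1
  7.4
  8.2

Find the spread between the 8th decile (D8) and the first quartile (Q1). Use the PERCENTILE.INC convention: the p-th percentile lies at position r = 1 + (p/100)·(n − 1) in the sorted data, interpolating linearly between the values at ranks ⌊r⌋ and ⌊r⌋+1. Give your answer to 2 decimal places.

n = 16.
P25: r = 4.75; ranks 4–5 are 1.9, 2.9; interpolating gives 2.65.
P80: r = 13 (integer) → 6.8.
Difference: 6.8 − 2.65 = 4.15.

4.15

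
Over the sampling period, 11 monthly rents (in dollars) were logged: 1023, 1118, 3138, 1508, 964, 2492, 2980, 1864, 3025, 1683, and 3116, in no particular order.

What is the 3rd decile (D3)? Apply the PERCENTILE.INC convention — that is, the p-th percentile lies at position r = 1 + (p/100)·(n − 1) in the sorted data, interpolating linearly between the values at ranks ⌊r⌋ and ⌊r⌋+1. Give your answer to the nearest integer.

1508

Sorted: 964, 1023, 1118, 1508, 1683, 1864, 2492, 2980, 3025, 3116, 3138.
n = 11.
r = 1 + (30/100)·(11 − 1) = 1 + 3 = 4.
r is an integer, so P30 is the value at rank 4: 1508.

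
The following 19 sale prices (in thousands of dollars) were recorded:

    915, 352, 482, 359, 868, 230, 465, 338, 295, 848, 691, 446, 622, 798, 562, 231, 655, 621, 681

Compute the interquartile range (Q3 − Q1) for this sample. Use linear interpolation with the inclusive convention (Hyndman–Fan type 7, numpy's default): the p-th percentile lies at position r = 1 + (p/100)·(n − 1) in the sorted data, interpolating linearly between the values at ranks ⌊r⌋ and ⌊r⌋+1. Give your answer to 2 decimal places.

Sorted: 230, 231, 295, 338, 352, 359, 446, 465, 482, 562, 621, 622, 655, 681, 691, 798, 848, 868, 915.
n = 19.
P25: r = 5.5; ranks 5–6 are 352, 359; interpolating gives 355.5.
P75: r = 14.5; ranks 14–15 are 681, 691; interpolating gives 686.
Difference: 686 − 355.5 = 330.5.

330.50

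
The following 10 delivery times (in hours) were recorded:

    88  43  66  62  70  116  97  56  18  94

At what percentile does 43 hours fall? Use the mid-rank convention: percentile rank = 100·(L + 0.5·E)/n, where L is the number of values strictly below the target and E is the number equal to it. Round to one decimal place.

15.0

Sorted: 18, 43, 56, 62, 66, 70, 88, 94, 97, 116.
Count below 43: L = 1; count equal: E = 1; n = 10.
Percentile rank = 100·(1 + 0.5·1)/10 = 100·1.5/10 = 15.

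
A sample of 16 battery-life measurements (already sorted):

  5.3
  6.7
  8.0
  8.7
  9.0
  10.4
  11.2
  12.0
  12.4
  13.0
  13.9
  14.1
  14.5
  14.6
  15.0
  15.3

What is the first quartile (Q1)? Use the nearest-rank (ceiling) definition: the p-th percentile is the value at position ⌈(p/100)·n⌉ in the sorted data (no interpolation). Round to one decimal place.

8.7

n = 16.
Position = ⌈25/100 · 16⌉ = ⌈4⌉ = 4.
The value at rank 4 is 8.7.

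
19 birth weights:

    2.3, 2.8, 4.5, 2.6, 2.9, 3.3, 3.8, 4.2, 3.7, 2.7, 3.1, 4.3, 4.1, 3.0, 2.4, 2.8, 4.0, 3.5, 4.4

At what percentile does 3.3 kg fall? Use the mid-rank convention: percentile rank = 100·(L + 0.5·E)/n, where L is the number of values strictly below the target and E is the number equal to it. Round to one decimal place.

Sorted: 2.3, 2.4, 2.6, 2.7, 2.8, 2.8, 2.9, 3.0, 3.1, 3.3, 3.5, 3.7, 3.8, 4.0, 4.1, 4.2, 4.3, 4.4, 4.5.
Count below 3.3: L = 9; count equal: E = 1; n = 19.
Percentile rank = 100·(9 + 0.5·1)/19 = 100·9.5/19 = 50.

50.0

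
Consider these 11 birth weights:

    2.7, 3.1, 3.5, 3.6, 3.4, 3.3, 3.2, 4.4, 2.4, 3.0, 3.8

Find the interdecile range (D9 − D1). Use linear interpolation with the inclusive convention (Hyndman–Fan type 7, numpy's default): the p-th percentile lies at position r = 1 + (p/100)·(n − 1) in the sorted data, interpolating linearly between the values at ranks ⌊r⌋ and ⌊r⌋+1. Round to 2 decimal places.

1.10

Sorted: 2.4, 2.7, 3.0, 3.1, 3.2, 3.3, 3.4, 3.5, 3.6, 3.8, 4.4.
n = 11.
P10: r = 2 (integer) → 2.7.
P90: r = 10 (integer) → 3.8.
Difference: 3.8 − 2.7 = 1.1.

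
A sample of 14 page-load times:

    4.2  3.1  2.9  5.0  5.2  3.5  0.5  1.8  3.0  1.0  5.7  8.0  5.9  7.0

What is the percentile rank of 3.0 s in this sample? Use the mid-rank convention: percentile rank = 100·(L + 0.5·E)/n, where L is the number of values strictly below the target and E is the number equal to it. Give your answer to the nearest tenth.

Sorted: 0.5, 1.0, 1.8, 2.9, 3.0, 3.1, 3.5, 4.2, 5.0, 5.2, 5.7, 5.9, 7.0, 8.0.
Count below 3.0: L = 4; count equal: E = 1; n = 14.
Percentile rank = 100·(4 + 0.5·1)/14 = 100·4.5/14 = 32.14.

32.1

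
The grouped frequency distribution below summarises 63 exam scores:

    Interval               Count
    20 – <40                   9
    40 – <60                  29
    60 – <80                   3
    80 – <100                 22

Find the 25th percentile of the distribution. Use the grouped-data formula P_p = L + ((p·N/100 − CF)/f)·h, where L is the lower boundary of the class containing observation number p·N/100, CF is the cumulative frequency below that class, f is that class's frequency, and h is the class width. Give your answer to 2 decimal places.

44.66

N = 63; target position k = 25/100 · 63 = 15.75.
Cumulative frequencies: 9, 38, 41, 63.
Observation 15.75 falls in the class 40 – <60.
L = 40, CF = 9, f = 29, h = 20.
P25 = 40 + ((15.75 − 9)/29)·20 = 40 + 4.65517 = 44.6552.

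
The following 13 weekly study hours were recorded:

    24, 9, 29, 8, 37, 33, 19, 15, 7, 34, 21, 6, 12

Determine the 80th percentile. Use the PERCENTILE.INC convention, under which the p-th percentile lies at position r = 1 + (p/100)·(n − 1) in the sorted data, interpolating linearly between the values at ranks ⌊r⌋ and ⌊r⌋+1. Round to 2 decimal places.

Sorted: 6, 7, 8, 9, 12, 15, 19, 21, 24, 29, 33, 34, 37.
n = 13.
r = 1 + (80/100)·(13 − 1) = 1 + 9.6 = 10.6.
Rank 10 is 29 and rank 11 is 33.
Interpolate: 29 + 0.6·(33 − 29) = 29 + 0.6·4 = 31.4.

31.40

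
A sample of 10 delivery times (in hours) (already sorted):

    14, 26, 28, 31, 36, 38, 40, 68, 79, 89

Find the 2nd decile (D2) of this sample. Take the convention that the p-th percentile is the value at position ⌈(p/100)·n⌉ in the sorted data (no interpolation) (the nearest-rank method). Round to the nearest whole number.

26

n = 10.
Position = ⌈20/100 · 10⌉ = ⌈2⌉ = 2.
The value at rank 2 is 26.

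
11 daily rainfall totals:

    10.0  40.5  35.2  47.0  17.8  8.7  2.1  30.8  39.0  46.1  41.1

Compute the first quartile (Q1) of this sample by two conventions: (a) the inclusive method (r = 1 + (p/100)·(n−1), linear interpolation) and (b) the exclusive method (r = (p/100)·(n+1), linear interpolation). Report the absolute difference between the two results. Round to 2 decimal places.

Sorted: 2.1, 8.7, 10.0, 17.8, 30.8, 35.2, 39.0, 40.5, 41.1, 46.1, 47.0.
n = 11.
(a) r = 3.5; between ranks 3 (10.0) and 4 (17.8): 13.9.
(b) r = 3 → value at rank 3 = 10.
|13.9 − 10| = 3.9.

3.90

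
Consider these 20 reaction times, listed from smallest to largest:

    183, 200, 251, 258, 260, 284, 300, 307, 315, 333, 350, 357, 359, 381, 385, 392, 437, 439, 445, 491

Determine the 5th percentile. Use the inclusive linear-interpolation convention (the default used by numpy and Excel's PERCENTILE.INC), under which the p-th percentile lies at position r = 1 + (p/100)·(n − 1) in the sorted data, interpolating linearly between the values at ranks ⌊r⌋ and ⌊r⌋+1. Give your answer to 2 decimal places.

n = 20.
r = 1 + (5/100)·(20 − 1) = 1 + 0.95 = 1.95.
Rank 1 is 183 and rank 2 is 200.
Interpolate: 183 + 0.95·(200 − 183) = 183 + 0.95·17 = 199.15.

199.15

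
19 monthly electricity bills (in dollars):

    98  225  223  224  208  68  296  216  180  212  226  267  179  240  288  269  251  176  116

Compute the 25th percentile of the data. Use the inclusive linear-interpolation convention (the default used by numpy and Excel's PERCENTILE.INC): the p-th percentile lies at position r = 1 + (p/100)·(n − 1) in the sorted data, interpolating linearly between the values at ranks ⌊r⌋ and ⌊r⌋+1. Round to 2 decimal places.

179.50

Sorted: 68, 98, 116, 176, 179, 180, 208, 212, 216, 223, 224, 225, 226, 240, 251, 267, 269, 288, 296.
n = 19.
r = 1 + (25/100)·(19 − 1) = 1 + 4.5 = 5.5.
Rank 5 is 179 and rank 6 is 180.
Interpolate: 179 + 0.5·(180 − 179) = 179 + 0.5·1 = 179.5.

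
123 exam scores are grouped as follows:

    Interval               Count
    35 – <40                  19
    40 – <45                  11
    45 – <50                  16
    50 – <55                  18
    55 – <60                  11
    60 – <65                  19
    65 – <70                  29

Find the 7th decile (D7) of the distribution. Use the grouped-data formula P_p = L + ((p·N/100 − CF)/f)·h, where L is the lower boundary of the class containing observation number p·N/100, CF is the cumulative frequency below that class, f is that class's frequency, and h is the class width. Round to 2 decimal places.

N = 123; target position k = 70/100 · 123 = 86.1.
Cumulative frequencies: 19, 30, 46, 64, 75, 94, 123.
Observation 86.1 falls in the class 60 – <65.
L = 60, CF = 75, f = 19, h = 5.
P70 = 60 + ((86.1 − 75)/19)·5 = 60 + 2.92105 = 62.9211.

62.92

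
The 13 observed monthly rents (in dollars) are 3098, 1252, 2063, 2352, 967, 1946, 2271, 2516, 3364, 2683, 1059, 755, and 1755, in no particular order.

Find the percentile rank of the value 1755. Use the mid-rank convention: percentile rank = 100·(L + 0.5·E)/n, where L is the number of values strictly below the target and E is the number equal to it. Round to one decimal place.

Sorted: 755, 967, 1059, 1252, 1755, 1946, 2063, 2271, 2352, 2516, 2683, 3098, 3364.
Count below 1755: L = 4; count equal: E = 1; n = 13.
Percentile rank = 100·(4 + 0.5·1)/13 = 100·4.5/13 = 34.62.

34.6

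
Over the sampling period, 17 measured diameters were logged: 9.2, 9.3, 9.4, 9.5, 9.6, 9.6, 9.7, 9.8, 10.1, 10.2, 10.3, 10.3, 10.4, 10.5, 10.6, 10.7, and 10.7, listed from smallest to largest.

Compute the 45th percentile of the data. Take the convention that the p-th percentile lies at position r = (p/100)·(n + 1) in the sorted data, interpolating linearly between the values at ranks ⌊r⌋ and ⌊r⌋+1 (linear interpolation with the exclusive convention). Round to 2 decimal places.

9.83

n = 17.
r = (45/100)·(17 + 1) = 8.1.
Rank 8 is 9.8 and rank 9 is 10.1.
Interpolate: 9.8 + 0.1·(10.1 − 9.8) = 9.8 + 0.1·0.3 = 9.83.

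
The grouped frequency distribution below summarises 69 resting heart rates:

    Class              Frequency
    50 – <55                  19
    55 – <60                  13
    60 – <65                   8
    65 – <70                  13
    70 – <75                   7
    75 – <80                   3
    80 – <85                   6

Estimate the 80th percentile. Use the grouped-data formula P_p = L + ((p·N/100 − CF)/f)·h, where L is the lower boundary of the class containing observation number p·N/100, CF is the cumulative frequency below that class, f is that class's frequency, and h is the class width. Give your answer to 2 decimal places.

71.57

N = 69; target position k = 80/100 · 69 = 55.2.
Cumulative frequencies: 19, 32, 40, 53, 60, 63, 69.
Observation 55.2 falls in the class 70 – <75.
L = 70, CF = 53, f = 7, h = 5.
P80 = 70 + ((55.2 − 53)/7)·5 = 70 + 1.57143 = 71.5714.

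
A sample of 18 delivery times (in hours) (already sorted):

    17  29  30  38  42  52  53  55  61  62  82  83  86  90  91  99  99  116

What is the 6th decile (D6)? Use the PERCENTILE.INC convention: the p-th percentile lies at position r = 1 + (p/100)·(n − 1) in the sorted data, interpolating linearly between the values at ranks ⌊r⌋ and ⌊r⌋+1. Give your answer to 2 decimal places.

82.20

n = 18.
r = 1 + (60/100)·(18 − 1) = 1 + 10.2 = 11.2.
Rank 11 is 82 and rank 12 is 83.
Interpolate: 82 + 0.2·(83 − 82) = 82 + 0.2·1 = 82.2.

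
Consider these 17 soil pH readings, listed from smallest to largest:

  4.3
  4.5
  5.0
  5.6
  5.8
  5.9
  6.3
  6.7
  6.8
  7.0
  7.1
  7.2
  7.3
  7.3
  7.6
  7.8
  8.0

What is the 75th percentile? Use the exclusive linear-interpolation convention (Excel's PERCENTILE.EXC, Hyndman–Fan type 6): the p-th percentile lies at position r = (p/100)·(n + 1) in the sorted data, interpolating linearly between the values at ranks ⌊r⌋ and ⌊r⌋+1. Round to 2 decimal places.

n = 17.
r = (75/100)·(17 + 1) = 13.5.
Rank 13 is 7.3 and rank 14 is 7.3.
Interpolate: 7.3 + 0.5·(7.3 − 7.3) = 7.3 + 0.5·0 = 7.3.

7.30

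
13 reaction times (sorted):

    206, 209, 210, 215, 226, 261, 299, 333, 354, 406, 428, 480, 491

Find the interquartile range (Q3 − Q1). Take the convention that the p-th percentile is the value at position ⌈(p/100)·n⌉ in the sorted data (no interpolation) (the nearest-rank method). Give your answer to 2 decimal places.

191.00

n = 13.
P25: rank ⌈25/100·13⌉ = 4 → 215.
P75: rank ⌈75/100·13⌉ = 10 → 406.
Difference: 406 − 215 = 191.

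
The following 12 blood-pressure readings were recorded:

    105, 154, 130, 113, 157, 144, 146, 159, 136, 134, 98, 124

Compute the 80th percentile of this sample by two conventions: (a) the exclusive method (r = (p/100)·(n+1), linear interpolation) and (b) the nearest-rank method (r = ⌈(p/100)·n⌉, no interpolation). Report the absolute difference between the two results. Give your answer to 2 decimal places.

Sorted: 98, 105, 113, 124, 130, 134, 136, 144, 146, 154, 157, 159.
n = 12.
(a) r = 10.4; between ranks 10 (154) and 11 (157): 155.2.
(b) the nearest-rank method: rank 10 → 154.
|155.2 − 154| = 1.2.

1.20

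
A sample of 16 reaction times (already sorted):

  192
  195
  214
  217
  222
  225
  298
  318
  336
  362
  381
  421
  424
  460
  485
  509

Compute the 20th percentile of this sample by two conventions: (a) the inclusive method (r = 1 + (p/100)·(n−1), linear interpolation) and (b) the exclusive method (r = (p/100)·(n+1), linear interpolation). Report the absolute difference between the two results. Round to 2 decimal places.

1.80

n = 16.
(a) r = 4 → value at rank 4 = 217.
(b) r = 3.4; between ranks 3 (214) and 4 (217): 215.2.
|217 − 215.2| = 1.8.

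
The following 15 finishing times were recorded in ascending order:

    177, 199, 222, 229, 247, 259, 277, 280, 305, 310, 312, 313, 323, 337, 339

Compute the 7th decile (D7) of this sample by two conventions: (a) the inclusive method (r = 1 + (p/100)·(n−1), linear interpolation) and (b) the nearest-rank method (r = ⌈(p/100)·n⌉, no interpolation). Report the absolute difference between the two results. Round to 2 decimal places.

n = 15.
(a) r = 10.8; between ranks 10 (310) and 11 (312): 311.6.
(b) the nearest-rank method: rank 11 → 312.
|311.6 − 312| = 0.4.

0.40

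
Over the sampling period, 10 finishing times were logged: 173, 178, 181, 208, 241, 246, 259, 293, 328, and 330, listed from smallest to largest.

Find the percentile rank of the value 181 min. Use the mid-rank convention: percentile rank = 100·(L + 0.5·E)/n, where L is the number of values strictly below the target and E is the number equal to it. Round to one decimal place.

25.0

Count below 181: L = 2; count equal: E = 1; n = 10.
Percentile rank = 100·(2 + 0.5·1)/10 = 100·2.5/10 = 25.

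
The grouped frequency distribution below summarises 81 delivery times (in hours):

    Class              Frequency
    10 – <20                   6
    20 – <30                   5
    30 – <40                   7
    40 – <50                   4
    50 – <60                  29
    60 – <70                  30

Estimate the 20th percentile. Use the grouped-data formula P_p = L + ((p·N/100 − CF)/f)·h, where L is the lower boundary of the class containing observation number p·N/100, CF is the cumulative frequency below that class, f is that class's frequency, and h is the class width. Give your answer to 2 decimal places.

N = 81; target position k = 20/100 · 81 = 16.2.
Cumulative frequencies: 6, 11, 18, 22, 51, 81.
Observation 16.2 falls in the class 30 – <40.
L = 30, CF = 11, f = 7, h = 10.
P20 = 30 + ((16.2 − 11)/7)·10 = 30 + 7.42857 = 37.4286.

37.43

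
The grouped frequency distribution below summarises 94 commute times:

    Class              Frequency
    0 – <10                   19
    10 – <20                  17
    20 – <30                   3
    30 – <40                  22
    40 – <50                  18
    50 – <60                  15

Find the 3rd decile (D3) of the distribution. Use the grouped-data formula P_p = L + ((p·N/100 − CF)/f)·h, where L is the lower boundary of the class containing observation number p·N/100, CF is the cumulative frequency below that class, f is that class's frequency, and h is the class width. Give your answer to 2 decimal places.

15.41

N = 94; target position k = 30/100 · 94 = 28.2.
Cumulative frequencies: 19, 36, 39, 61, 79, 94.
Observation 28.2 falls in the class 10 – <20.
L = 10, CF = 19, f = 17, h = 10.
P30 = 10 + ((28.2 − 19)/17)·10 = 10 + 5.41176 = 15.4118.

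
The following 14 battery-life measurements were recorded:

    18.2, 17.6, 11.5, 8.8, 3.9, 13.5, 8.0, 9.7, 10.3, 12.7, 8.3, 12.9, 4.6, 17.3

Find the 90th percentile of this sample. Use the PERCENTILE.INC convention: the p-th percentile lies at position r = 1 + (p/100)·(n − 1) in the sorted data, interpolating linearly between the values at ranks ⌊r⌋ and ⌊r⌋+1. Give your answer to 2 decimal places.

17.51

Sorted: 3.9, 4.6, 8.0, 8.3, 8.8, 9.7, 10.3, 11.5, 12.7, 12.9, 13.5, 17.3, 17.6, 18.2.
n = 14.
r = 1 + (90/100)·(14 − 1) = 1 + 11.7 = 12.7.
Rank 12 is 17.3 and rank 13 is 17.6.
Interpolate: 17.3 + 0.7·(17.6 − 17.3) = 17.3 + 0.7·0.3 = 17.51.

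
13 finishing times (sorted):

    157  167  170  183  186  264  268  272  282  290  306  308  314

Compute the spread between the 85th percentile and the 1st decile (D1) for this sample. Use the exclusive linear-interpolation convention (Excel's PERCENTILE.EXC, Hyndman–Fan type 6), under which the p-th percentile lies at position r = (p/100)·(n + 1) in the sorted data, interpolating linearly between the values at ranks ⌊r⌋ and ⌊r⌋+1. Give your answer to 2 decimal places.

146.80

n = 13.
P10: r = 1.4; ranks 1–2 are 157, 167; interpolating gives 161.
P85: r = 11.9; ranks 11–12 are 306, 308; interpolating gives 307.8.
Difference: 307.8 − 161 = 146.8.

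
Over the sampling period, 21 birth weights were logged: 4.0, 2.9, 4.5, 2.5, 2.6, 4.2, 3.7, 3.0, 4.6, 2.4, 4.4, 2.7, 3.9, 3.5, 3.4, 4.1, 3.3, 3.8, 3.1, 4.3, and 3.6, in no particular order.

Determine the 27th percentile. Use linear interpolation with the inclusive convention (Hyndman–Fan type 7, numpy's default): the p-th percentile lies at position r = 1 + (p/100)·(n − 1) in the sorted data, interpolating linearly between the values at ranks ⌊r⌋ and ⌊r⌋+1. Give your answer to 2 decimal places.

Sorted: 2.4, 2.5, 2.6, 2.7, 2.9, 3.0, 3.1, 3.3, 3.4, 3.5, 3.6, 3.7, 3.8, 3.9, 4.0, 4.1, 4.2, 4.3, 4.4, 4.5, 4.6.
n = 21.
r = 1 + (27/100)·(21 − 1) = 1 + 5.4 = 6.4.
Rank 6 is 3.0 and rank 7 is 3.1.
Interpolate: 3.0 + 0.4·(3.1 − 3.0) = 3.0 + 0.4·0.1 = 3.04.

3.04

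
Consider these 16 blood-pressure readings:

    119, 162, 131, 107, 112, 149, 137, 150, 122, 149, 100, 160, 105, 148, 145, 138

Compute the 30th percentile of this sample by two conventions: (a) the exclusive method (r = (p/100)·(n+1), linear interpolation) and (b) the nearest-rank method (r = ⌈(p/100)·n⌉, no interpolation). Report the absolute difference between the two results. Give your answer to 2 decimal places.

Sorted: 100, 105, 107, 112, 119, 122, 131, 137, 138, 145, 148, 149, 149, 150, 160, 162.
n = 16.
(a) r = 5.1; between ranks 5 (119) and 6 (122): 119.3.
(b) the nearest-rank method: rank 5 → 119.
|119.3 − 119| = 0.3.

0.30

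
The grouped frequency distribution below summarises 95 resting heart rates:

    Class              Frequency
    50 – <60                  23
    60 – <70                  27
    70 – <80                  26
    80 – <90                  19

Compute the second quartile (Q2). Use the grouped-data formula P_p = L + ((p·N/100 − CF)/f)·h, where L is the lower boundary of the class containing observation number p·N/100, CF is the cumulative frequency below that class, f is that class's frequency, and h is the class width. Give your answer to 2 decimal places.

N = 95; target position k = 50/100 · 95 = 47.5.
Cumulative frequencies: 23, 50, 76, 95.
Observation 47.5 falls in the class 60 – <70.
L = 60, CF = 23, f = 27, h = 10.
P50 = 60 + ((47.5 − 23)/27)·10 = 60 + 9.07407 = 69.0741.

69.07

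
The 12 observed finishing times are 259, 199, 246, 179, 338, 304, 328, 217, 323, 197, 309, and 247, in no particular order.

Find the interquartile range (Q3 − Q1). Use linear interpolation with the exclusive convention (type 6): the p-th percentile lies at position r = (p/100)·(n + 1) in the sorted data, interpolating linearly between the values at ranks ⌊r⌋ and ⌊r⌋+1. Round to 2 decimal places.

Sorted: 179, 197, 199, 217, 246, 247, 259, 304, 309, 323, 328, 338.
n = 12.
P25: r = 3.25; ranks 3–4 are 199, 217; interpolating gives 203.5.
P75: r = 9.75; ranks 9–10 are 309, 323; interpolating gives 319.5.
Difference: 319.5 − 203.5 = 116.

116.00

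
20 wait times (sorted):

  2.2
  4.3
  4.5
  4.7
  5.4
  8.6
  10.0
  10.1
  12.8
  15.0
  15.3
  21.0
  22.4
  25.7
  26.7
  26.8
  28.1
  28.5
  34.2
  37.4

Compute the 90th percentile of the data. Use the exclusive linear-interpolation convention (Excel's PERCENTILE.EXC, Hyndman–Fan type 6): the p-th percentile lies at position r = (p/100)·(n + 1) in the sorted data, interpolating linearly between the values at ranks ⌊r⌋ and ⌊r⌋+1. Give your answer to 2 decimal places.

n = 20.
r = (90/100)·(20 + 1) = 18.9.
Rank 18 is 28.5 and rank 19 is 34.2.
Interpolate: 28.5 + 0.9·(34.2 − 28.5) = 28.5 + 0.9·5.7 = 33.63.

33.63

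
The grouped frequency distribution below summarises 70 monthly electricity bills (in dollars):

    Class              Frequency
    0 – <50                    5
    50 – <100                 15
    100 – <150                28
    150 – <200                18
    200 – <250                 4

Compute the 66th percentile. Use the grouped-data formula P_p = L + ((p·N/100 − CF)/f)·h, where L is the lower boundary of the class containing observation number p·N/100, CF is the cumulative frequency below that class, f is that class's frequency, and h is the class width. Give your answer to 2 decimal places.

N = 70; target position k = 66/100 · 70 = 46.2.
Cumulative frequencies: 5, 20, 48, 66, 70.
Observation 46.2 falls in the class 100 – <150.
L = 100, CF = 20, f = 28, h = 50.
P66 = 100 + ((46.2 − 20)/28)·50 = 100 + 46.7857 = 146.786.

146.79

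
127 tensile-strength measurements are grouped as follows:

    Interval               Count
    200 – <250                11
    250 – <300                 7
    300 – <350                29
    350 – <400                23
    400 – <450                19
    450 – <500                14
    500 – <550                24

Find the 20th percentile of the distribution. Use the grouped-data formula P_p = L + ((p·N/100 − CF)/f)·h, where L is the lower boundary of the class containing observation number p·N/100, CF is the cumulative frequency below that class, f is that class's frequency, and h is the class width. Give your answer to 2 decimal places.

N = 127; target position k = 20/100 · 127 = 25.4.
Cumulative frequencies: 11, 18, 47, 70, 89, 103, 127.
Observation 25.4 falls in the class 300 – <350.
L = 300, CF = 18, f = 29, h = 50.
P20 = 300 + ((25.4 − 18)/29)·50 = 300 + 12.7586 = 312.759.

312.76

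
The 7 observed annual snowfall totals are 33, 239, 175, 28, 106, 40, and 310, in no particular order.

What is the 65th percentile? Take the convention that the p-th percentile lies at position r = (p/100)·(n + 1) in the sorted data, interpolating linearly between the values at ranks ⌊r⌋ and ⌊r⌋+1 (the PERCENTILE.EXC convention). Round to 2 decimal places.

187.80

Sorted: 28, 33, 40, 106, 175, 239, 310.
n = 7.
r = (65/100)·(7 + 1) = 5.2.
Rank 5 is 175 and rank 6 is 239.
Interpolate: 175 + 0.2·(239 − 175) = 175 + 0.2·64 = 187.8.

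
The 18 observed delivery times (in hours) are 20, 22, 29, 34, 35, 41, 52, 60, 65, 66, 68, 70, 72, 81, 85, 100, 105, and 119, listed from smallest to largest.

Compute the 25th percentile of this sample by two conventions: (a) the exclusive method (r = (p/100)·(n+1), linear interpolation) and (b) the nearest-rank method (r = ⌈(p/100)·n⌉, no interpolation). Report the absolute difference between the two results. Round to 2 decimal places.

0.25

n = 18.
(a) r = 4.75; between ranks 4 (34) and 5 (35): 34.75.
(b) the nearest-rank method: rank 5 → 35.
|34.75 − 35| = 0.25.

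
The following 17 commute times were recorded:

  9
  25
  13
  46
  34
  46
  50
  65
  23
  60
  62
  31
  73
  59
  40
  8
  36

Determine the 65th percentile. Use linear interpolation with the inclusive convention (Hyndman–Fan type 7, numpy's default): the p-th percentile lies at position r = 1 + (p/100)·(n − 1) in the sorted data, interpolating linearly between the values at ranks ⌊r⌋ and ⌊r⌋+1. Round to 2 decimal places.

Sorted: 8, 9, 13, 23, 25, 31, 34, 36, 40, 46, 46, 50, 59, 60, 62, 65, 73.
n = 17.
r = 1 + (65/100)·(17 − 1) = 1 + 10.4 = 11.4.
Rank 11 is 46 and rank 12 is 50.
Interpolate: 46 + 0.4·(50 − 46) = 46 + 0.4·4 = 47.6.

47.60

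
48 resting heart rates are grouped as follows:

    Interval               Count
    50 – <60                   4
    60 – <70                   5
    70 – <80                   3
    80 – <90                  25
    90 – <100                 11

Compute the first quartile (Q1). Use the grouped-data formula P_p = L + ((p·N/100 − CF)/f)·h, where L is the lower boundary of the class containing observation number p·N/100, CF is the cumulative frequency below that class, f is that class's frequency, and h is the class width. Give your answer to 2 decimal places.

80.00

N = 48; target position k = 25/100 · 48 = 12.
Cumulative frequencies: 4, 9, 12, 37, 48.
Observation 12 falls in the class 70 – <80.
L = 70, CF = 9, f = 3, h = 10.
P25 = 70 + ((12 − 9)/3)·10 = 70 + 10 = 80.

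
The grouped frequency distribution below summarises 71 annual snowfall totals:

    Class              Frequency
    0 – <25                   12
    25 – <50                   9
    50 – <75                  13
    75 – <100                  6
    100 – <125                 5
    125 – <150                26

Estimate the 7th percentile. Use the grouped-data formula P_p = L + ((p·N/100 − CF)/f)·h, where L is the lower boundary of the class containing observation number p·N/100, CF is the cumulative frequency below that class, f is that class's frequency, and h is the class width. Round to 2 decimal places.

N = 71; target position k = 7/100 · 71 = 4.97.
Cumulative frequencies: 12, 21, 34, 40, 45, 71.
Observation 4.97 falls in the class 0 – <25.
L = 0, CF = 0, f = 12, h = 25.
P7 = 0 + ((4.97 − 0)/12)·25 = 0 + 10.3542 = 10.3542.

10.35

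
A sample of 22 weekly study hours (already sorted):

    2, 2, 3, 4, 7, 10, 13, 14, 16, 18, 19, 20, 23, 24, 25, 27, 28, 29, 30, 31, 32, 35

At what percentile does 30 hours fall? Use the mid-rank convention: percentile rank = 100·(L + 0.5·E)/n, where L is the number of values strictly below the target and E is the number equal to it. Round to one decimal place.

84.1

Count below 30: L = 18; count equal: E = 1; n = 22.
Percentile rank = 100·(18 + 0.5·1)/22 = 100·18.5/22 = 84.09.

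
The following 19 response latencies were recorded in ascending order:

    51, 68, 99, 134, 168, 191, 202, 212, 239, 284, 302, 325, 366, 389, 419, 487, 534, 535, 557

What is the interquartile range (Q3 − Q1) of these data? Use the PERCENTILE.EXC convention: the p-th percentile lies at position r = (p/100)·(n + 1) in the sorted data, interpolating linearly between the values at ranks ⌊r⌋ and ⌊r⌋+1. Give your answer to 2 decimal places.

n = 19.
P25: r = 5 (integer) → 168.
P75: r = 15 (integer) → 419.
Difference: 419 − 168 = 251.

251.00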